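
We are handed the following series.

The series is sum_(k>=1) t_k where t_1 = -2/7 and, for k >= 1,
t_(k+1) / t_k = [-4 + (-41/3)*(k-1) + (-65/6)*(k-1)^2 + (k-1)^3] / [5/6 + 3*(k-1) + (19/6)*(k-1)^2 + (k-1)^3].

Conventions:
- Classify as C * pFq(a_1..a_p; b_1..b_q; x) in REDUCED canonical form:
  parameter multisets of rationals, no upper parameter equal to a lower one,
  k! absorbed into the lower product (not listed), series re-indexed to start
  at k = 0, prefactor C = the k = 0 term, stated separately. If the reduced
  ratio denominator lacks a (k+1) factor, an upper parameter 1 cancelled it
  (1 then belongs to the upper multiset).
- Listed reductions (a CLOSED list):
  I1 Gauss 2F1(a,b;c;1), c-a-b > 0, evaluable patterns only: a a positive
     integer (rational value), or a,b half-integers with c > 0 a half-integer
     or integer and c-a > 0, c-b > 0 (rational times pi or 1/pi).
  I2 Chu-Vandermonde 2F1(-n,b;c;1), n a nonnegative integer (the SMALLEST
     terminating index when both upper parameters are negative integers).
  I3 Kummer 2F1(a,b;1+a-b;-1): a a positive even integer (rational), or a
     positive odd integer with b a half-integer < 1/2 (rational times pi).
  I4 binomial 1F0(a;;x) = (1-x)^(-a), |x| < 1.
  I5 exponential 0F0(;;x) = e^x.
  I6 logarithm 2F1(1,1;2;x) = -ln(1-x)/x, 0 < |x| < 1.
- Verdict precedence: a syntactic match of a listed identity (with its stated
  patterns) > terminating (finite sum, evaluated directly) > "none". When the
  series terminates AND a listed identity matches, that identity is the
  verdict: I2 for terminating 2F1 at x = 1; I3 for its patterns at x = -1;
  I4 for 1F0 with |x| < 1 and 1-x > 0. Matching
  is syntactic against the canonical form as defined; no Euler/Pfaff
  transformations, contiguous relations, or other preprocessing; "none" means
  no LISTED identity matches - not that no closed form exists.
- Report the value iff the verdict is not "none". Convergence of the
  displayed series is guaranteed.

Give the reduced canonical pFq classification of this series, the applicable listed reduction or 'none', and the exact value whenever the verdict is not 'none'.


At argument 1: a 2F1 with upper {-12, 2/3}, lower {5/3}, scaled by C = -2/7. Verdict at x = 1: the Chu-Vandermonde identity I2 matches (terminating 2F1 at x = 1 with n = 12, b = 2/3, c = 5/3). Sum: -129140163/2744718340.

Key step: from the first term -2/7: cancel k + 1/2 from the displayed ratio first; then prefactor -2/7.
Step ratio: r(k) = 1 * (k-12) (k+2/3) / [(k+5/3) (k+1)] - rational in k. x = 1; t_0 = -2/7; negate the roots.


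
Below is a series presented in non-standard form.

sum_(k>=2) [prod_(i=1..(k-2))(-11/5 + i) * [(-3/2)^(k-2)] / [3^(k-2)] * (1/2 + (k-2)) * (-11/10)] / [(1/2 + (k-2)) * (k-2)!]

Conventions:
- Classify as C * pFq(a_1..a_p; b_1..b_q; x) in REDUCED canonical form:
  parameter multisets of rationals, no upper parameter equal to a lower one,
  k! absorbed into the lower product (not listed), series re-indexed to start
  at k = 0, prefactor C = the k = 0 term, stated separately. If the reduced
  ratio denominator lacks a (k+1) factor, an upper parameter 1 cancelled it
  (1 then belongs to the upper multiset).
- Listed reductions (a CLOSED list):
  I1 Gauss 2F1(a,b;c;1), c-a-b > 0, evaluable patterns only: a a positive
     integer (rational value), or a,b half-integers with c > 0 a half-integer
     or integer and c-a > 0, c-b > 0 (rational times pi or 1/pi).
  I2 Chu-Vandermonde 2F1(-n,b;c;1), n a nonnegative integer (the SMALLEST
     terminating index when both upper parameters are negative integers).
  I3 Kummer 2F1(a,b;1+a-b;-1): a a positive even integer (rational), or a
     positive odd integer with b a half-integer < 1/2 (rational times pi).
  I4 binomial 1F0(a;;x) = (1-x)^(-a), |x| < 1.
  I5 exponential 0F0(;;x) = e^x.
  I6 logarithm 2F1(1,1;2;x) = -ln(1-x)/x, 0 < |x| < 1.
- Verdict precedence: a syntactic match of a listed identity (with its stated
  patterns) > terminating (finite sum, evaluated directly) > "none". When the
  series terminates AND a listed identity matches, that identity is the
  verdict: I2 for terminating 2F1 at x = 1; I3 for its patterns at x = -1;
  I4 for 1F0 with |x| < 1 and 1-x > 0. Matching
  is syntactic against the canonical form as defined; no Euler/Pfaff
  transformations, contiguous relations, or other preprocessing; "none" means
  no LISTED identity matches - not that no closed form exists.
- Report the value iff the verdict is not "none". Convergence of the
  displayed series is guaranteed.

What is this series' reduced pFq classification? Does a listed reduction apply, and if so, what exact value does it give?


Key observation: with t_0 = -11/10, k + 1/2 divides numerator and denominator alike; C = -11/10 after cancelling.
Ratio: r(k) = (-1/2) * (k-6/5) / [(k+1)] - rational; roots negated = parameters, x = (-1/2), C = -11/10.

Prefactor -11/10, argument -1/2: 1F0 with upper {-6/5} over lower {-}. Verdict: the binomial series (I4) fires (the 1F0 binomial series: exponent 6/5, x = -1/2). Sum: (-11/10) * (3/2)^(6/5).


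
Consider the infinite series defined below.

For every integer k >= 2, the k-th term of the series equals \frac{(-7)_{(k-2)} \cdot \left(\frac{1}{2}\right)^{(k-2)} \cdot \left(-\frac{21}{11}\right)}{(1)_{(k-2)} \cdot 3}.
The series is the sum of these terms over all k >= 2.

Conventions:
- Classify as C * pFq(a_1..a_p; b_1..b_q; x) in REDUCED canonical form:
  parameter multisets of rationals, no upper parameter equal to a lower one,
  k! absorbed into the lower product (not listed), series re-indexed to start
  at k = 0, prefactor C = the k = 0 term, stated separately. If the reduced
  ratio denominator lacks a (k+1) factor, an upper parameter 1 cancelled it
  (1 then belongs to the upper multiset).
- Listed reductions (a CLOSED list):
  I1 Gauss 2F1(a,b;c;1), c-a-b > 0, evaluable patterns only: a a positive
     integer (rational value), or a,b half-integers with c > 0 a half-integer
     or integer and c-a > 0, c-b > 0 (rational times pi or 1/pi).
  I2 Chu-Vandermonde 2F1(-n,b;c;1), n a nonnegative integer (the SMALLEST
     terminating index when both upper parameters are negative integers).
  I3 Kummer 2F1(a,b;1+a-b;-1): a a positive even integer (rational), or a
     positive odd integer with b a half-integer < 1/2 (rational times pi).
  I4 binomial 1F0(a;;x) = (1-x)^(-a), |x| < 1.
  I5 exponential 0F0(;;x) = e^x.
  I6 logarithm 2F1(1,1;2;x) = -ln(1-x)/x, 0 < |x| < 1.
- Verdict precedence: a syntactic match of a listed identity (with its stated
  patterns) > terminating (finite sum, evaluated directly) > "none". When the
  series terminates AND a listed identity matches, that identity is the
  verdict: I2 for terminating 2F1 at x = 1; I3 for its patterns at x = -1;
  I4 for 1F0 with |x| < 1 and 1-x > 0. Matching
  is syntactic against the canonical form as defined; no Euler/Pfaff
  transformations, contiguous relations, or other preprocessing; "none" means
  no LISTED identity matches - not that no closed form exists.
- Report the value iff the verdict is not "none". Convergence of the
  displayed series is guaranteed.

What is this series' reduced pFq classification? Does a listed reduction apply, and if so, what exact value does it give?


Reduced: x = \frac{1}{2}, 1F0, upper = {-7}, lower = {-}, C = -\frac{7}{11}. Verdict: the binomial series (I4) fires (the 1F0 binomial series: exponent 7, x = \frac{1}{2}). Exact value: -\frac{7}{1408}.

First insight: with t_0 = -\frac{7}{11}, (1)_k (prefactor -7/11) is k! itself.
Ratio: r(k) = \frac{1}{2} * (k-7) / [(k+1)] - poly over poly, x = \frac{1}{2} from leading terms; C = -\frac{7}{11} at k = 0.


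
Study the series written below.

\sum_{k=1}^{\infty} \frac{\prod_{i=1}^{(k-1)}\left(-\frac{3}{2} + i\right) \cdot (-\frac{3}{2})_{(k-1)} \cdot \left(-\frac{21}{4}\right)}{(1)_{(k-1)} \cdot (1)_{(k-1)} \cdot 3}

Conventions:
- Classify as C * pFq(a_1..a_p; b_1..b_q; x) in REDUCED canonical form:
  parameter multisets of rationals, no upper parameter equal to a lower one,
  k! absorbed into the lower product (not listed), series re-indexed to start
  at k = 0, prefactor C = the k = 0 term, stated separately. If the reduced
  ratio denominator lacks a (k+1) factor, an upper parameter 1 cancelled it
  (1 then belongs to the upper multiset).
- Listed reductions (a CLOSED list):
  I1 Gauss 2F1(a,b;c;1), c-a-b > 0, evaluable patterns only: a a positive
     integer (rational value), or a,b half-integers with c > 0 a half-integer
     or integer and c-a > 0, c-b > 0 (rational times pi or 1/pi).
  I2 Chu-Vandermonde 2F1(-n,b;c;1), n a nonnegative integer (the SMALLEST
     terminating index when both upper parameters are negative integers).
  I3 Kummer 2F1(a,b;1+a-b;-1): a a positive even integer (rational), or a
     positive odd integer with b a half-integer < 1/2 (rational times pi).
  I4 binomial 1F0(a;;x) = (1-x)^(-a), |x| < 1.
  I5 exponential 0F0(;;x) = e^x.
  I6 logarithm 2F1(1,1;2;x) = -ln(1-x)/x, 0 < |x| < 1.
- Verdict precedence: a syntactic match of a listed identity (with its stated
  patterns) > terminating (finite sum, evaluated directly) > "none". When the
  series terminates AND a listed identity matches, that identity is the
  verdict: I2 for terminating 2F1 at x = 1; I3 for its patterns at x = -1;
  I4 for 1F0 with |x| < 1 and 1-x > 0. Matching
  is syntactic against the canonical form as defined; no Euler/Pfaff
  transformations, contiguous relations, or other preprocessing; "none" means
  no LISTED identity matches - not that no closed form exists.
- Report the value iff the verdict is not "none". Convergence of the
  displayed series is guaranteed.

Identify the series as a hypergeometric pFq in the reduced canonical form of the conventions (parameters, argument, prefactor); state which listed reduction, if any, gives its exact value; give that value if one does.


Prefactor -\frac{7}{4}, argument 1: 2F1 with upper {-\frac{3}{2}, -\frac{1}{2}} over lower {1}. Verdict at x = 1: the half-integer Gauss pattern (I1) matches (x = 1; upper {-\frac{3}{2}, -\frac{1}{2}} half-integers, c = 1 in the evaluable pattern). Value: \left(-\frac{28}{3}\right) / \pi.

First insight: from the first term -\frac{7}{4}: the constant factors (prefactor -7/4) combine into one prefactor.
Ratio: r(k) = 1 * (k-\frac{3}{2}) (k-\frac{1}{2}) / [(k+1) (k+1)] - rational; roots negated = parameters, x = 1, C = -\frac{7}{4}.


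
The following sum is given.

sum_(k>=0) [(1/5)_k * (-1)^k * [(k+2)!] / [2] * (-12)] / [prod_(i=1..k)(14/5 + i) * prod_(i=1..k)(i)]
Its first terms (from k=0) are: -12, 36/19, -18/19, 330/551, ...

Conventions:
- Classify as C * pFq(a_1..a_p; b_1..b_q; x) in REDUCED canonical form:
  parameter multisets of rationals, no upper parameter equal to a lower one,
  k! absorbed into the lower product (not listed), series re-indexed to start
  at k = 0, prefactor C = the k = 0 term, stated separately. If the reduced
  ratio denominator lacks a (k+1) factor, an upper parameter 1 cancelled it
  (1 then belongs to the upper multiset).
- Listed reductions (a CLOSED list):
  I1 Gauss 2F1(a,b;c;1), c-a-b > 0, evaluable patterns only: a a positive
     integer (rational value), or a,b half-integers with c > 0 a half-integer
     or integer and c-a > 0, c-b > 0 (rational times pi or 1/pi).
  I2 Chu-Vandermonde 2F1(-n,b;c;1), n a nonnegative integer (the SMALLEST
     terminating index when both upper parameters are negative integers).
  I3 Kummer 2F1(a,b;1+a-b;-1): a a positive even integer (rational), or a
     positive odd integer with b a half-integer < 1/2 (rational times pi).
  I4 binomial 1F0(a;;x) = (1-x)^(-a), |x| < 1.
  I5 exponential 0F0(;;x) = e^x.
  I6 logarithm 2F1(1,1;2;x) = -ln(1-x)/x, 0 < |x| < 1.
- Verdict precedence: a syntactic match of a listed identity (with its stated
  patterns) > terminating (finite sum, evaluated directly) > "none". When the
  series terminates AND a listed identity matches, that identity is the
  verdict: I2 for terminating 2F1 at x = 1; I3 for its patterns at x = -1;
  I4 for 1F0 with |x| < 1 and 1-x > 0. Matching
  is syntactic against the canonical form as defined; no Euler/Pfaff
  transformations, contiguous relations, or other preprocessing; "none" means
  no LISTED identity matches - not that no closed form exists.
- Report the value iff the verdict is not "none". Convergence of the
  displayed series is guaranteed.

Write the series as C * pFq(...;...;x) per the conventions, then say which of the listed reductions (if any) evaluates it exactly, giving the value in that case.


This is -12 * 2F1(1/5, 3; 19/5; -1) in reduced canonical form. Verdict: none (x = -1): each listed identity misses the multisets {1/5, 3} ; {19/5}.

Structural cue: with t_0 = -12, the factorial ratio (prefactor -12) (k+a-1)!/(a-1)! is a rising factorial (a)_k.
Term ratio: r(k) = (-1) * (k+1/5) (k+3) / [(k+19/5) (k+1)] - rational in k, leading ratio (-1); with t_0 = -12, classification follows.


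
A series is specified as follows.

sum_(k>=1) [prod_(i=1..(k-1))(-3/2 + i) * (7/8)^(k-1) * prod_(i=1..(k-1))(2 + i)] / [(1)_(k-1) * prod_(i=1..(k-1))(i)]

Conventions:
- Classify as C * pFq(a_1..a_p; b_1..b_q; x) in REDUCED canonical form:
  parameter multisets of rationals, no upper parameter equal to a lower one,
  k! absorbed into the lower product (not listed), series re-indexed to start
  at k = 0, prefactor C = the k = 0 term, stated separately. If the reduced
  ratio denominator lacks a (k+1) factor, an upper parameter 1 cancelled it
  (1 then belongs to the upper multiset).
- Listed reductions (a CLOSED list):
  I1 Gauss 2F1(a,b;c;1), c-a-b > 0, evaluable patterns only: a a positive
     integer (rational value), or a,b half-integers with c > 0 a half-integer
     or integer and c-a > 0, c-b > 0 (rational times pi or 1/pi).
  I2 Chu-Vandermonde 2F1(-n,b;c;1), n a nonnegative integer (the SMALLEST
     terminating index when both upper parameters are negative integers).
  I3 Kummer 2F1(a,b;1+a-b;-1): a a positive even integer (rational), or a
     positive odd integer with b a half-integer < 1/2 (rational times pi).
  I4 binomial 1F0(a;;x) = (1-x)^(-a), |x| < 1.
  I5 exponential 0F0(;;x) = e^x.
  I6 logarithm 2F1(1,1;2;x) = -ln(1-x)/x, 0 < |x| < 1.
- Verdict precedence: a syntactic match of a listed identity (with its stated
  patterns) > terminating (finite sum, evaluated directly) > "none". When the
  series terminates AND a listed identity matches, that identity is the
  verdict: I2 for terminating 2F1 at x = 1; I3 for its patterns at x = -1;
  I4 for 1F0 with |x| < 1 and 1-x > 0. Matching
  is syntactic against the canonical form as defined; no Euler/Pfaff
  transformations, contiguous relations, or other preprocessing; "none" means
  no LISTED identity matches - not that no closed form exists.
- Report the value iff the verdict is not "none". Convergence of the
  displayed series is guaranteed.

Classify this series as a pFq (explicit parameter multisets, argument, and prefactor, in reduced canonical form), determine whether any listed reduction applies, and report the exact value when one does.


x = 7/8 here; the reduced form reads 2F1, upper {-1/2, 3}, lower {1}, C = 1. Verdict: none - at argument 7/8 the multisets {-1/2, 3} ; {1} match no listed identity.

Structural cue: from the first term 1: the running product (C = 1, x = 7/8) telescopes to a rising factorial.
Consecutive-term ratio: r(k) = (7/8) * (k-1/2) (k+3) / [(k+1) (k+1)] - rational; roots negated = parameters, x = (7/8), C = 1.


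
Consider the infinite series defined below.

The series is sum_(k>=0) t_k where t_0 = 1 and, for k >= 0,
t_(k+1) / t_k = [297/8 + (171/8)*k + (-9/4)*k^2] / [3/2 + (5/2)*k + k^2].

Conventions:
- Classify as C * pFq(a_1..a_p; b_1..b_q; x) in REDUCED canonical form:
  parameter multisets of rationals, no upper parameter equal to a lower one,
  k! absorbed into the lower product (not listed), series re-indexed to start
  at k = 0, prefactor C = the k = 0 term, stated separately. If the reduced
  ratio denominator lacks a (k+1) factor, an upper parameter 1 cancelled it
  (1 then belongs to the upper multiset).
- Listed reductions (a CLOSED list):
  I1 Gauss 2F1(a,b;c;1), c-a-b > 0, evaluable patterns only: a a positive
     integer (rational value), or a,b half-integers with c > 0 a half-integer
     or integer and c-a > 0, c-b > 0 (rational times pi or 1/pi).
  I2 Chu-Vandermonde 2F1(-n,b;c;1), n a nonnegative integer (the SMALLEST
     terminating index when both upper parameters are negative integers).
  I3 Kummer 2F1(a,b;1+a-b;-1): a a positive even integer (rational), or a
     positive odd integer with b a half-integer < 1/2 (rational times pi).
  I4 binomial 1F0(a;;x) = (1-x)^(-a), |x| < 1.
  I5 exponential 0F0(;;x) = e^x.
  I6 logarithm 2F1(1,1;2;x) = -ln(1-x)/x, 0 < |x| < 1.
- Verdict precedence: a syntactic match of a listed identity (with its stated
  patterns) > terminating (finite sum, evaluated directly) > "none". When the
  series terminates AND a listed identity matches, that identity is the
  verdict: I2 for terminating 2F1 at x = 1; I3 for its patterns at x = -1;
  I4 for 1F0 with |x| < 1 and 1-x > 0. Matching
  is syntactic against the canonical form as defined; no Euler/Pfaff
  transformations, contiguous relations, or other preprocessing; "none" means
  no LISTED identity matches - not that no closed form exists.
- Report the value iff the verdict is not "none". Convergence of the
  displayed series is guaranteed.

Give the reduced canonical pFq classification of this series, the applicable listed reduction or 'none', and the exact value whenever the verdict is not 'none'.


The series (x = -9/4) is 1F0: upper {-11}, lower {-}, prefactor 1. Verdict: terminating - upper parameter -11 makes this a finite sum (last index 11), evaluated exactly. Hence: 1792160394037/4194304.

Key step: from the first term 1: cancel k + 3/2 from the displayed ratio first; then C = 1, x = -9/4.
Adjacent-term ratio: r(k) = (-9/4) * (k-11) / [(k+1)] ; factor over Q: parameters, x = (-9/4), and C = 1.


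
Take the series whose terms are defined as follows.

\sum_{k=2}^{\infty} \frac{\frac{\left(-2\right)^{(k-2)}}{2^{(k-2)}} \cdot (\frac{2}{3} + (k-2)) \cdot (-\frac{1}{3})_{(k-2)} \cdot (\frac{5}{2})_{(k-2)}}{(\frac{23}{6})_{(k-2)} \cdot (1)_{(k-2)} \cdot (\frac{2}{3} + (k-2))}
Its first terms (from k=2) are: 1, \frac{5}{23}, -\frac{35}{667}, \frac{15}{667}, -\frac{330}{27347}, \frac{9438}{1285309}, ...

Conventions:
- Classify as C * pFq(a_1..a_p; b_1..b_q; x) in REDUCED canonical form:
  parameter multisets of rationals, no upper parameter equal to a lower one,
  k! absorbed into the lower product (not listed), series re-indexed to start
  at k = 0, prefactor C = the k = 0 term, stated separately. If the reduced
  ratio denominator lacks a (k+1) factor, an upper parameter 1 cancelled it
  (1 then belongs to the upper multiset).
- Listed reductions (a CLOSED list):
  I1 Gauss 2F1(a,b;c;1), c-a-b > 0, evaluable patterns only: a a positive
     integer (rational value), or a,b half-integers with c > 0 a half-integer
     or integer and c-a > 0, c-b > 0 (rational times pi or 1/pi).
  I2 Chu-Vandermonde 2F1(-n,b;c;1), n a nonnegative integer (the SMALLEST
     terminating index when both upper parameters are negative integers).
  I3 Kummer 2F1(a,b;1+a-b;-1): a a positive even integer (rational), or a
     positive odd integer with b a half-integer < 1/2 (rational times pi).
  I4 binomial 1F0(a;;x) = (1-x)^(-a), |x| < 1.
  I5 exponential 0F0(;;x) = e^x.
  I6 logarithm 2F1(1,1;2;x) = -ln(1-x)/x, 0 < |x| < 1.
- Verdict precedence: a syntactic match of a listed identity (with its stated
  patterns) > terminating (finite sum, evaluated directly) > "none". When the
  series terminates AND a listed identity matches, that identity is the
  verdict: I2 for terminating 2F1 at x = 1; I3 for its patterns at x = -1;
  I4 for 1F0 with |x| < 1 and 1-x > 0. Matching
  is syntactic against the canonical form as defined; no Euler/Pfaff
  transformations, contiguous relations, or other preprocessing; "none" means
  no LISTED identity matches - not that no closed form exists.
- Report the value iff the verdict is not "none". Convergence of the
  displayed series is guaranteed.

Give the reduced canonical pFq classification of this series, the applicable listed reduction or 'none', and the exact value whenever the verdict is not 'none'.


Canonical form: C = 1 times 2F1 with upper {-\frac{1}{3}, \frac{5}{2}}, lower {\frac{23}{6}}, x = -1. Verdict: none. Every listed pattern misses the 2F1 form at -1, upper {-\frac{1}{3}, \frac{5}{2}}.

Key step: with t_0 = 1, (1)_k (prefactor 1) is k! itself.
Consecutive-term ratio: r(k) = -1 * (k-\frac{1}{3}) (k+\frac{5}{2}) / [(k+\frac{23}{6}) (k+1)] - rational; roots negated = parameters, x = -1, C = 1.


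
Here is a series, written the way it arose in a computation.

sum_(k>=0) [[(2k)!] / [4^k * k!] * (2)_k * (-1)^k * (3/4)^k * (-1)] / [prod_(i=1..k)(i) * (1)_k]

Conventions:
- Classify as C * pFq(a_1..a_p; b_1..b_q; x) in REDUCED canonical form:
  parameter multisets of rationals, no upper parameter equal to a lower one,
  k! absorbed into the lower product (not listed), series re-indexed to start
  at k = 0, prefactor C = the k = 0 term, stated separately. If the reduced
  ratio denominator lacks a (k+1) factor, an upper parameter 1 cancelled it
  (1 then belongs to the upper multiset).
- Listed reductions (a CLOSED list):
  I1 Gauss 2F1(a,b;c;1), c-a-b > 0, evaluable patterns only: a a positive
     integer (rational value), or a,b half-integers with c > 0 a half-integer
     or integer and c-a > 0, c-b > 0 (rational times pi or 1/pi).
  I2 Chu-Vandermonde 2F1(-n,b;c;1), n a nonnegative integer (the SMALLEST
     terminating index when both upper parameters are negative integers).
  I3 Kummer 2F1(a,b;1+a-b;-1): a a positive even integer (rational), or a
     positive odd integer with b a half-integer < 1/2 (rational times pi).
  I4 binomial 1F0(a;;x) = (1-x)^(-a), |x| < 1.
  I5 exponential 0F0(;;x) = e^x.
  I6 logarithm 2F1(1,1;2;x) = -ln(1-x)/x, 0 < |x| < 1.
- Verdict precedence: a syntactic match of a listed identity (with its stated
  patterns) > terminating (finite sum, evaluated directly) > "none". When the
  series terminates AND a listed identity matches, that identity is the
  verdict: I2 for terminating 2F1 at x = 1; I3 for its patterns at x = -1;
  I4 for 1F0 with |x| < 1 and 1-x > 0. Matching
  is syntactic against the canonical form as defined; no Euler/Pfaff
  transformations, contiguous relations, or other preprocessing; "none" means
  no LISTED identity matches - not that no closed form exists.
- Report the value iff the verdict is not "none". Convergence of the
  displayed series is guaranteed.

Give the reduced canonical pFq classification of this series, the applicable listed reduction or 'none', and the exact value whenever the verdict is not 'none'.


This is -1 * 2F1(1/2, 2; 1; -3/4) in reduced canonical form. Verdict: none - at argument -3/4 the multisets {1/2, 2} ; {1} match no listed identity.

Structural cue: from the first term -1: the (-1)^k factor (prefactor -1) folds into the argument's sign.
Consecutive-term ratio: r(k) = (-3/4) * (k+1/2) (k+2) / [(k+1) (k+1)] ; factor over Q: parameters, x = (-3/4), and C = -1.


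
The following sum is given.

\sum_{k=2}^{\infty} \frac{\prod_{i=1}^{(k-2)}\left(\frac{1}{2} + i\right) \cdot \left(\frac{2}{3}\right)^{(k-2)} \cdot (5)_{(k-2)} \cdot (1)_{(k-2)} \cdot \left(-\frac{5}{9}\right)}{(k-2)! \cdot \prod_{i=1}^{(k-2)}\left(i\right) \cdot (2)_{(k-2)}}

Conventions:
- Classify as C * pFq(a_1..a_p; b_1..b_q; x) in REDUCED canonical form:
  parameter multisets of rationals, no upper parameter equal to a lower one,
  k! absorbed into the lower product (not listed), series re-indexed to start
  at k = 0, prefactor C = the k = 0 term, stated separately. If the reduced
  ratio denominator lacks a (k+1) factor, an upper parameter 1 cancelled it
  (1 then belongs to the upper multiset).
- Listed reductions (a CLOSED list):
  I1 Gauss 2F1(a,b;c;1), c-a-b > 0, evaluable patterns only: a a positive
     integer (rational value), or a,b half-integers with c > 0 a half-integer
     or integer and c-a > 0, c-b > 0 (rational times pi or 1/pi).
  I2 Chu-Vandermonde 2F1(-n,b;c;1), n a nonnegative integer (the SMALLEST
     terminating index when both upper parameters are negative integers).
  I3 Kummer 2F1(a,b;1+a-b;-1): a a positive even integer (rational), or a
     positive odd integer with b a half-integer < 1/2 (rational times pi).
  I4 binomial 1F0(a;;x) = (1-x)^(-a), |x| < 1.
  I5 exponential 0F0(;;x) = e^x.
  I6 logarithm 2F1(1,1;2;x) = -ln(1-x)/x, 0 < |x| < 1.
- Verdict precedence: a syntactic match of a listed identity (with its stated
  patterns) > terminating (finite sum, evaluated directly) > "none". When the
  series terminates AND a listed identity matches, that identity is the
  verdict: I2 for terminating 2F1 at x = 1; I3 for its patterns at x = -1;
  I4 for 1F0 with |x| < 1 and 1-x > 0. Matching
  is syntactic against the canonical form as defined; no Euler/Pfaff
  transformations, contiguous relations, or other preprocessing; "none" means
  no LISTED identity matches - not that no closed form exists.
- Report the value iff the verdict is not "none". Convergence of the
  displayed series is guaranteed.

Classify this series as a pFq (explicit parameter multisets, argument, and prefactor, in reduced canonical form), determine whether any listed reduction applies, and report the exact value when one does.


Classification (C = -\frac{5}{9}): 2F1 with upper {\frac{3}{2}, 5}, lower {2}, argument x = \frac{2}{3}. Verdict: none - at argument \frac{2}{3} the multisets {\frac{3}{2}, 5} ; {2} match no listed identity.

First insight: t_0 = -\frac{5}{9} here, and the running product (prefactor -5/9) telescopes to a rising factorial.
Adjacent-term ratio: r(k) = \frac{2}{3} * (k+\frac{3}{2}) (k+5) / [(k+2) (k+1)] - rational in k, leading ratio \frac{2}{3}; with t_0 = -\frac{5}{9}, classification follows.


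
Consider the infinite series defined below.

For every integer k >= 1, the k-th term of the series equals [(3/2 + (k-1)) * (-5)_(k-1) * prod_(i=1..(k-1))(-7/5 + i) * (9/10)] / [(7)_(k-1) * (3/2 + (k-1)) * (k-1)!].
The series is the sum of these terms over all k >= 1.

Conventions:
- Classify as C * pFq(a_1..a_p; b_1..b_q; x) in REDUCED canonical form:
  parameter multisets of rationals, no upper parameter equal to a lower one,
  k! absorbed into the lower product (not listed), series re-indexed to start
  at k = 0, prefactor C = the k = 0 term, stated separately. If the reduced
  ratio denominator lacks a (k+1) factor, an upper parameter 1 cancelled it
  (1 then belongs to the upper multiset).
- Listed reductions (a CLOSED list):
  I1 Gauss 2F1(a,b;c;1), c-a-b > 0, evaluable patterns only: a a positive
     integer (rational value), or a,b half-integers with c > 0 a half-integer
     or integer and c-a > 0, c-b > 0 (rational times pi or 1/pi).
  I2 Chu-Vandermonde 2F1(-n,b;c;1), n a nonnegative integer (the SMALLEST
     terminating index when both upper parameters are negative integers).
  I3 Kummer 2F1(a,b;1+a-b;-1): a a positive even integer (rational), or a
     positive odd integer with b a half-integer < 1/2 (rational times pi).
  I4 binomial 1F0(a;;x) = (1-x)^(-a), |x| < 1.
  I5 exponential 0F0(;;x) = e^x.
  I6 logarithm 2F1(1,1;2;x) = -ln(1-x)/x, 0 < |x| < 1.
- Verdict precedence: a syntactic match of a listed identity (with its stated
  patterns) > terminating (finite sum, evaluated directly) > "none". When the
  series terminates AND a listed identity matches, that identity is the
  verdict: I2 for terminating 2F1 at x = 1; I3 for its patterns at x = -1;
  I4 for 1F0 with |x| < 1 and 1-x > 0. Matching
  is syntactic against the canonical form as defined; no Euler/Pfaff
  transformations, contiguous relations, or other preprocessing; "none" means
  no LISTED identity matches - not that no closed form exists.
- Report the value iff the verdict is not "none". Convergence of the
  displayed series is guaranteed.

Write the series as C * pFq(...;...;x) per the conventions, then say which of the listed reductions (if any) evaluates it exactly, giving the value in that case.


Key observation: x = 1 and the running product (C = 9/10) telescopes to a rising factorial.
Consecutive-term ratio: r(k) = 1 * (k-5) (k-2/5) / [(k+7) (k+1)] ; factor over Q: parameters, x = 1, and C = 9/10.

Reduced: x = 1, 2F1, upper = {-5, -2/5}, lower = {7}, C = 9/10. Verdict (x = 1): Vandermonde's identity (I2) applies (terminating 2F1 at x = 1 with n = 5, b = -2/5, c = 7). Its exact value is 3865797/3437500.


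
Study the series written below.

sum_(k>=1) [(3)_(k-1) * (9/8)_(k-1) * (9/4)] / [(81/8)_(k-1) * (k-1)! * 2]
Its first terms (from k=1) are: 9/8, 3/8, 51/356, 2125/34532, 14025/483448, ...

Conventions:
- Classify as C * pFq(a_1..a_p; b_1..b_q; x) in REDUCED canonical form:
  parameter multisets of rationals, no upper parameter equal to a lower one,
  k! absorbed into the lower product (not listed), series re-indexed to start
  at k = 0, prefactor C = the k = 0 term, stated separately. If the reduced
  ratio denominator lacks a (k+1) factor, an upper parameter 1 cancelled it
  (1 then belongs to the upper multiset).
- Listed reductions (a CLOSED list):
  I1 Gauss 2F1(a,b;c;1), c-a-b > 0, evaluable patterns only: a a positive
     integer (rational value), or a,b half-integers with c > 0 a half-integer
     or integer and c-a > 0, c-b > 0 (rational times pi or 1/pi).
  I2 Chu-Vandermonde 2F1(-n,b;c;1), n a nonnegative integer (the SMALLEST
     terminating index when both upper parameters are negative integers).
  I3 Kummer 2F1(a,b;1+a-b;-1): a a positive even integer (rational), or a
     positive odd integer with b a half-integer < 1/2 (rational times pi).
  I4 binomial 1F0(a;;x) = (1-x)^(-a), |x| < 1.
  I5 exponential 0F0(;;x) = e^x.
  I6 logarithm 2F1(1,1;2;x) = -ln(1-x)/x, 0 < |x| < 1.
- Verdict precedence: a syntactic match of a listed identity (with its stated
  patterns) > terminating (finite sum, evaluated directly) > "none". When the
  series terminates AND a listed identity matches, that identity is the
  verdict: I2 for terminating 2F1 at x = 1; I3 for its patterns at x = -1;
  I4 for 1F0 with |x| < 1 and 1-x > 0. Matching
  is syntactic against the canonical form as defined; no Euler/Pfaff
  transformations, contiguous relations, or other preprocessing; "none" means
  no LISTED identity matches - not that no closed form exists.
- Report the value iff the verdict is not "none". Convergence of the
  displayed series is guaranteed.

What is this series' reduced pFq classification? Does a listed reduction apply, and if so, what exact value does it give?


The series (x = 1) is 2F1: upper {9/8, 3}, lower {81/8}, prefactor 9/8. Verdict: the Gauss summation I1 applies (x = 1: the Gamma ratio telescopes since c-a-b = 6 > 0 and a = 3 in Z>0). Its exact value is 811395/458752.

Key observation: from the first term 9/8: the constant factors (prefactor 9/8) combine into one prefactor.
Ratio: r(k) = 1 * (k+9/8) (k+3) / [(k+81/8) (k+1)] ; factor over Q: parameters, x = 1, and C = 9/8.


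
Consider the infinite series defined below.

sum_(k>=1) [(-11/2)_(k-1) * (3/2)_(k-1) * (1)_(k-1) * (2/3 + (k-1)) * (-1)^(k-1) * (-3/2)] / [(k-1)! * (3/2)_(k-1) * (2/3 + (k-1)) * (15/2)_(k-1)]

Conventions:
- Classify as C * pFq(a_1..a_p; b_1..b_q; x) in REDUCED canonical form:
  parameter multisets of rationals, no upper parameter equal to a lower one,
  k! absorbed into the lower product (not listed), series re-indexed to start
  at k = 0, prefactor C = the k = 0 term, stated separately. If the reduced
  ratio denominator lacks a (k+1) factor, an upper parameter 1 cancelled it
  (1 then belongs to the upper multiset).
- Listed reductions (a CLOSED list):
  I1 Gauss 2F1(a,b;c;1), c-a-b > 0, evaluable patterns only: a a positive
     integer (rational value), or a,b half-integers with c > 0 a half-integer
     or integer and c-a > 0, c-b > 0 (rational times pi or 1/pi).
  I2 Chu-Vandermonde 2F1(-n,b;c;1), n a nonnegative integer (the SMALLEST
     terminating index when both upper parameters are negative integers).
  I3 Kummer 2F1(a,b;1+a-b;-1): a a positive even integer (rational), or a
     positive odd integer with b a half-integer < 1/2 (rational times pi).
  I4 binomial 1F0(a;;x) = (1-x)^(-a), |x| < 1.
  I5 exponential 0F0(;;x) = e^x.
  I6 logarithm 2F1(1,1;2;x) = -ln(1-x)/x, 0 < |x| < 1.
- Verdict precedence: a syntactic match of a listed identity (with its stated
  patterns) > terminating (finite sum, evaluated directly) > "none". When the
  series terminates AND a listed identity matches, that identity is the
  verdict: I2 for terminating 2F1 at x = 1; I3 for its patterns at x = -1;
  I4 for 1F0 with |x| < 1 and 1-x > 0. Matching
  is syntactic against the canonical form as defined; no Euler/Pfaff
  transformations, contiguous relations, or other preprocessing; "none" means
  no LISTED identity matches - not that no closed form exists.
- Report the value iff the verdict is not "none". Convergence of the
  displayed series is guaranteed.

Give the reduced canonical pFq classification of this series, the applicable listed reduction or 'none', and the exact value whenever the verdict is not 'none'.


At argument -1: a 2F1 with upper {-11/2, 1}, lower {15/2}, scaled by C = -3/2. Verdict: Kummer (I3) applies (x = -1; c = 15/2 equals 1+a-b for upper {-11/2, 1}: listed pattern). Exact value: (-9009/8192) * pi.

Key observation: from the first term -3/2: k + 2/3 divides numerator and denominator alike; C = -3/2 after cancelling.
Step ratio: r(k) = (-1) * (k-11/2) (k+1) / [(k+15/2) (k+1)] ; factor over Q: parameters, x = (-1), and C = -3/2.


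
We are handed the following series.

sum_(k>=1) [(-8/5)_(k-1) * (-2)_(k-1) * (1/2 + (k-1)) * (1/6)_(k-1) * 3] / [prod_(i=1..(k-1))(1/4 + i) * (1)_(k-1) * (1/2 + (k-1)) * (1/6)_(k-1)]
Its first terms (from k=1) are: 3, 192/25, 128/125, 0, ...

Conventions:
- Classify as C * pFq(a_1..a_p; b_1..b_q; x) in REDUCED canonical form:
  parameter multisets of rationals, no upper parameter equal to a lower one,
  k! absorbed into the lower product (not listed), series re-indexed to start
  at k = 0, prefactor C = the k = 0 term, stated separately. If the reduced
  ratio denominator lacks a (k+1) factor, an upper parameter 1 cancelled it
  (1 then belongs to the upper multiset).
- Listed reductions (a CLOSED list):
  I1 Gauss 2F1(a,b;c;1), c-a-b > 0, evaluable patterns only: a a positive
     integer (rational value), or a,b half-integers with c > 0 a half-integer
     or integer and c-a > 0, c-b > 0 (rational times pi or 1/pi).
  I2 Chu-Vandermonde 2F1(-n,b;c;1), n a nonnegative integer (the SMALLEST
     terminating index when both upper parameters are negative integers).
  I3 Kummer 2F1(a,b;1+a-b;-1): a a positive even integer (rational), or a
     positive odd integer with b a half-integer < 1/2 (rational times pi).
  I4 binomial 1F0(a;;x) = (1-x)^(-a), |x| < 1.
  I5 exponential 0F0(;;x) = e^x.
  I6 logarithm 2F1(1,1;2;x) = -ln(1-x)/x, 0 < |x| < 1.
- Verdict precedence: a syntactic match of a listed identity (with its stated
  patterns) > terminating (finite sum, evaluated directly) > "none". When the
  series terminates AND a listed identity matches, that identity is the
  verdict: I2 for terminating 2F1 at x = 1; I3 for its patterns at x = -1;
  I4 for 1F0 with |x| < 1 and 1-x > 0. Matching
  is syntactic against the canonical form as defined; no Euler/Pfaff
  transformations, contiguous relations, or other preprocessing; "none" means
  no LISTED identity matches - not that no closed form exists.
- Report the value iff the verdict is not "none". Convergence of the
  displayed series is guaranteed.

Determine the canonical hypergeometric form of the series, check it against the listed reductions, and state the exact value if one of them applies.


Canonical form: C = 3 times 2F1 with upper {-2, -8/5}, lower {5/4}, x = 1. Verdict: the Chu-Vandermonde identity I2 applies (terminating 2F1 at x = 1 with n = 2, b = -8/5, c = 5/4). Hence: 1463/125.

First insight: x = 1 and the lower running product (C = 3, x = 1) is a rising factorial.
Adjacent-term ratio: r(k) = 1 * (k-2) (k-8/5) / [(k+5/4) (k+1)] - poly over poly, x = 1 from leading terms; C = 3 at k = 0.


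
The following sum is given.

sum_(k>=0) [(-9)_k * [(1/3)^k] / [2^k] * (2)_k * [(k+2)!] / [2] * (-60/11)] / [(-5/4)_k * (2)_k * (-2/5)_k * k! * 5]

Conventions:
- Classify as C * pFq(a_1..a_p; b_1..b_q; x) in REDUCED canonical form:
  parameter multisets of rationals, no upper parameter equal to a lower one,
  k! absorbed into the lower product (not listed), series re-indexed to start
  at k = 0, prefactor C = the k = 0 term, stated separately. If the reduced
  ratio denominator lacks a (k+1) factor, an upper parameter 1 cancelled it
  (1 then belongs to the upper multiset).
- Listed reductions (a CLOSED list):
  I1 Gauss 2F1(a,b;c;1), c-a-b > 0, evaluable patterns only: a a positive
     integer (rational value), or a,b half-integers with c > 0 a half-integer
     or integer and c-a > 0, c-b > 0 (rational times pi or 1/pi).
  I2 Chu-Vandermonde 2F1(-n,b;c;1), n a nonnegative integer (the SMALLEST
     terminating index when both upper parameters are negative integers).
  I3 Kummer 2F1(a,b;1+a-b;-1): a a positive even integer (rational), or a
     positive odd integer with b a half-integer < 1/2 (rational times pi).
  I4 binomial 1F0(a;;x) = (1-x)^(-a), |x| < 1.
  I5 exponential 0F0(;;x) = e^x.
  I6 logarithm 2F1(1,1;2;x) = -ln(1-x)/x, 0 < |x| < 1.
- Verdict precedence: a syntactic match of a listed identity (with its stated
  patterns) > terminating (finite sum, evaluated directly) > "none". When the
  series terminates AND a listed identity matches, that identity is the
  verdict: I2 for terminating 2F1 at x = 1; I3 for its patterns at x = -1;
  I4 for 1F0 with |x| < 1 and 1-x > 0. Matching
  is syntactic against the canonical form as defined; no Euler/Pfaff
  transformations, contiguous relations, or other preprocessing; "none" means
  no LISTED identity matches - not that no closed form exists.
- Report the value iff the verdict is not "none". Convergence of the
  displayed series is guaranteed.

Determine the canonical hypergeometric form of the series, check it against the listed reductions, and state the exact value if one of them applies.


Structural cue: from the first term -12/11: the factorial ratio (C = -12/11, x = 1/6) (k+a-1)!/(a-1)! is a rising factorial (a)_k.
Consecutive-term ratio: r(k) = (1/6) * (k-9) (k+3) / [(k-5/4) (k-2/5) (k+1)] - rational in k, leading ratio (1/6); with t_0 = -12/11, classification follows.

This is -12/11 * 2F2(-9, 3; -5/4, -2/5; 1/6) in reduced canonical form. Verdict: terminating. (-9)_k vanishes past k = 9, leaving a 10-term sum, computed directly. Hence: -88245608326365184/5268179852282061.


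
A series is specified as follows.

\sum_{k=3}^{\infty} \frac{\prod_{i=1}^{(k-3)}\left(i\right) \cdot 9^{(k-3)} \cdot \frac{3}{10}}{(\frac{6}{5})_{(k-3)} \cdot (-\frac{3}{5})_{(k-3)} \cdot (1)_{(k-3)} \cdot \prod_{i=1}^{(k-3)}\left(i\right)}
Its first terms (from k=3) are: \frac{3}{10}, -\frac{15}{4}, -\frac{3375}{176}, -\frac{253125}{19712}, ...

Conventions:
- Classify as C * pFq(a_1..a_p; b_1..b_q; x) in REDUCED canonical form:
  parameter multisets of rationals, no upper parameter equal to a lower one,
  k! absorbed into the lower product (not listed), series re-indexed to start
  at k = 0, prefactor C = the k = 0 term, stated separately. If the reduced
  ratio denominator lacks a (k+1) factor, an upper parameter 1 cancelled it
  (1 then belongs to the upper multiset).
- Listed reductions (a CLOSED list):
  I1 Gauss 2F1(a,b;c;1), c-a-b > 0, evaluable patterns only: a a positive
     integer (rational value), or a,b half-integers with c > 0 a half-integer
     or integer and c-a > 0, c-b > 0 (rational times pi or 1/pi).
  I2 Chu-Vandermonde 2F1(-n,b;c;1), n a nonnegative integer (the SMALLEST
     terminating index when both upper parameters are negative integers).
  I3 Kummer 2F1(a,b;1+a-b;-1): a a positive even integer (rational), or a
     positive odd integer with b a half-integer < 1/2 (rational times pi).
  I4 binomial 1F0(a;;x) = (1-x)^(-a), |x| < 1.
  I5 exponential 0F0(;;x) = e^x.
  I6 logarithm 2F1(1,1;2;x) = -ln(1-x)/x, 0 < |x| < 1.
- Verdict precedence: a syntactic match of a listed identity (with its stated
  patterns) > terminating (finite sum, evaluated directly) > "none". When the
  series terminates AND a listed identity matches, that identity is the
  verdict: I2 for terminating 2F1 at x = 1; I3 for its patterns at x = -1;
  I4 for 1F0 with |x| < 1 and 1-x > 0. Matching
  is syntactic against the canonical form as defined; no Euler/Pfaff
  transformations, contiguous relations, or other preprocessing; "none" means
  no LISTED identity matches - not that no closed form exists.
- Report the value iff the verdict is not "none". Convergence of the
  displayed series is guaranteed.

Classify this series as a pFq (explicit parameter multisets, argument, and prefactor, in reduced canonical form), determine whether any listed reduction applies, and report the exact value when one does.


This is \frac{3}{10} * 0F2(-; -\frac{3}{5}, \frac{6}{5}; 9) in reduced canonical form. Verdict: none (x = 9): each listed identity misses the multisets {-} ; {-\frac{3}{5}, \frac{6}{5}}.

First insight: with t_0 = \frac{3}{10}, the lower running product (prefactor 3/10) is a rising factorial.
Step ratio: r(k) = 9 * 1 / [(k-\frac{3}{5}) (k+\frac{6}{5}) (k+1)] - rational; roots negated = parameters, x = 9, C = \frac{3}{10}.
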